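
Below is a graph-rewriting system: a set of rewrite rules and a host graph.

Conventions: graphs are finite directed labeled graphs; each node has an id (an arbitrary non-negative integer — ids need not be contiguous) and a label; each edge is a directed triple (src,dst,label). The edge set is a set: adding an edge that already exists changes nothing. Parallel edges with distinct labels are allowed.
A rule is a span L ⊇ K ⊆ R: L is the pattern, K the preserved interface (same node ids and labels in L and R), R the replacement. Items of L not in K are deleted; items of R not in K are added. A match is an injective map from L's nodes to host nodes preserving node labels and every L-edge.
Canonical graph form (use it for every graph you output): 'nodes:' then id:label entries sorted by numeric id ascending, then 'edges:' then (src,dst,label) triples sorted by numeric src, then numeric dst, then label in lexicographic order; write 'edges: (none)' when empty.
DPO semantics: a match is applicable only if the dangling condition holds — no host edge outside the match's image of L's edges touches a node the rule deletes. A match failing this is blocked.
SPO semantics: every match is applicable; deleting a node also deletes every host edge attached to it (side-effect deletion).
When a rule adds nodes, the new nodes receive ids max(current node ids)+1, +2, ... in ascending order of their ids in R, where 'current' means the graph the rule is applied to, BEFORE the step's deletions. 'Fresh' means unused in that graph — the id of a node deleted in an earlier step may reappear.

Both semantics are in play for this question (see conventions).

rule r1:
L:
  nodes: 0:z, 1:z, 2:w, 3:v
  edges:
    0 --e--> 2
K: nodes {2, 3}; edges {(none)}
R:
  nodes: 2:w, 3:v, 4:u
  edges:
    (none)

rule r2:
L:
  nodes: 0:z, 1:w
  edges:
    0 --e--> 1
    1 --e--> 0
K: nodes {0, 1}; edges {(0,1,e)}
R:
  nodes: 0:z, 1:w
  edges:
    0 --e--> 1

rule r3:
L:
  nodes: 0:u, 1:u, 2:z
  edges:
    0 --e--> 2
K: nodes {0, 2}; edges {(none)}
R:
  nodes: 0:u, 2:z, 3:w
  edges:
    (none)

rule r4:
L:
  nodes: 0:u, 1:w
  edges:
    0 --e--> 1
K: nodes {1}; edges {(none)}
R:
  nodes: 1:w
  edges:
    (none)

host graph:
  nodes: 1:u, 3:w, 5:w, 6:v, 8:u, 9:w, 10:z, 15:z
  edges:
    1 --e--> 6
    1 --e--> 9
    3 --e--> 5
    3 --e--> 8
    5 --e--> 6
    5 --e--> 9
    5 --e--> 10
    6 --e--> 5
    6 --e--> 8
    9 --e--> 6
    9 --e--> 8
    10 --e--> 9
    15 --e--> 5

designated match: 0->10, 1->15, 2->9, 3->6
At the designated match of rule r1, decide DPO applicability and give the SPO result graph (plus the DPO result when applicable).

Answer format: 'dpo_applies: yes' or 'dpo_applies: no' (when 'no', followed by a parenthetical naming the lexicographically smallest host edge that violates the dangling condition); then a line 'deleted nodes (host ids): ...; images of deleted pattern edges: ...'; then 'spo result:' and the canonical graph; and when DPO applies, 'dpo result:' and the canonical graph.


dpo_applies: no
(the rule deletes node 10, which keeps host edge (5,10,e) outside the match image — the dangling condition fails, DPO blocks; SPO proceeds and side-deletes such edges)
deleted nodes (host ids): 10, 15; images of deleted pattern edges: (10,9,e)
spo result:
nodes: 1:u, 3:w, 5:w, 6:v, 8:u, 9:w, 16:u
edges: (1,6,e); (1,9,e); (3,5,e); (3,8,e); (5,6,e); (5,9,e); (6,5,e); (6,8,e); (9,6,e); (9,8,e)


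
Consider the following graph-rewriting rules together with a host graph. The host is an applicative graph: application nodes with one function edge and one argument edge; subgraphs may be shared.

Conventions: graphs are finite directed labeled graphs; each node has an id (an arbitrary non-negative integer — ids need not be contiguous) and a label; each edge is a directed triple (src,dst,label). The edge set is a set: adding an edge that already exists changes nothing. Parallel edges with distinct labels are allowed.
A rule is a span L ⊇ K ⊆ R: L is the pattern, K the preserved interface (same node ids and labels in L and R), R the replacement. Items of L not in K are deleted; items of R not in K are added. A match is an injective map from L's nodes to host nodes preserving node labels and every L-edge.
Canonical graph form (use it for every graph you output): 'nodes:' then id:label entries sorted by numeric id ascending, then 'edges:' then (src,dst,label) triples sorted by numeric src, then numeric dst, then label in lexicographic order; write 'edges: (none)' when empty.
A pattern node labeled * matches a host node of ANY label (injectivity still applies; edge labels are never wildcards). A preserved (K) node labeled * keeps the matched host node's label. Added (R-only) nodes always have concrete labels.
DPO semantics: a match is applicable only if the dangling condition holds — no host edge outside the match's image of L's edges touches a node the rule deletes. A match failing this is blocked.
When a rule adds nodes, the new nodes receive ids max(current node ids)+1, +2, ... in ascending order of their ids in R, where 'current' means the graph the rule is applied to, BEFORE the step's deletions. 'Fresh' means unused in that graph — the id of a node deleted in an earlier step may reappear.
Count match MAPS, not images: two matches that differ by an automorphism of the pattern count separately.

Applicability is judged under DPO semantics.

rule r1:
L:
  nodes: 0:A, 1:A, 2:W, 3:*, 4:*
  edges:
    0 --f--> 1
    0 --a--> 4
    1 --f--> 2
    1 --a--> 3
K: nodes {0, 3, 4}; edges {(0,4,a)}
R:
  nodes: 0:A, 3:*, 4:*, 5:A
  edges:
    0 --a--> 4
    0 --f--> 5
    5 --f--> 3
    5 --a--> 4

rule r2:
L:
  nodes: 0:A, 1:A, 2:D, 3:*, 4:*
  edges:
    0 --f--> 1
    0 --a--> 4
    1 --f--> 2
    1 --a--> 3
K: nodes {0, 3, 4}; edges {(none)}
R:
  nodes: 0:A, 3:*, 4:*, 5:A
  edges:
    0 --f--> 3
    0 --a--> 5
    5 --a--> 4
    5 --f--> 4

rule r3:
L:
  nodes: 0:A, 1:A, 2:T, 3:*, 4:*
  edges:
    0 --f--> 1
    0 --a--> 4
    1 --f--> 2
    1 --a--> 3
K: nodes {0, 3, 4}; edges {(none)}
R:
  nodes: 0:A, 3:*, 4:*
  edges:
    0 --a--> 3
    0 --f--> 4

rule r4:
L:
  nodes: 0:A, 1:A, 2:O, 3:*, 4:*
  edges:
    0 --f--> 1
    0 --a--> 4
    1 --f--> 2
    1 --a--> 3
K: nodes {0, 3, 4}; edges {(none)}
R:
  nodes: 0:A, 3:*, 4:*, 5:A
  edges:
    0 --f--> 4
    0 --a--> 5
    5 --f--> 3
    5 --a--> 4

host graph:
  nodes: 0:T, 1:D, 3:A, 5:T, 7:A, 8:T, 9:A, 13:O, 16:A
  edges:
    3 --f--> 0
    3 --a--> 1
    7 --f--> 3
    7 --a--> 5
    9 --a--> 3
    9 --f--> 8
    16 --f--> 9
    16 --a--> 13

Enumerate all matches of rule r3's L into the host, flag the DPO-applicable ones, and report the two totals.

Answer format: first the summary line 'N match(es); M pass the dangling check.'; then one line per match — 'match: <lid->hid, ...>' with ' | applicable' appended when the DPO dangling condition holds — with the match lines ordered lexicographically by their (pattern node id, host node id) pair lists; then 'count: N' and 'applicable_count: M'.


2 match(es); 1 pass the dangling check.
match: 0->7, 1->3, 2->0, 3->1, 4->5
match: 0->16, 1->9, 2->8, 3->3, 4->13 | applicable
count: 2
applicable_count: 1


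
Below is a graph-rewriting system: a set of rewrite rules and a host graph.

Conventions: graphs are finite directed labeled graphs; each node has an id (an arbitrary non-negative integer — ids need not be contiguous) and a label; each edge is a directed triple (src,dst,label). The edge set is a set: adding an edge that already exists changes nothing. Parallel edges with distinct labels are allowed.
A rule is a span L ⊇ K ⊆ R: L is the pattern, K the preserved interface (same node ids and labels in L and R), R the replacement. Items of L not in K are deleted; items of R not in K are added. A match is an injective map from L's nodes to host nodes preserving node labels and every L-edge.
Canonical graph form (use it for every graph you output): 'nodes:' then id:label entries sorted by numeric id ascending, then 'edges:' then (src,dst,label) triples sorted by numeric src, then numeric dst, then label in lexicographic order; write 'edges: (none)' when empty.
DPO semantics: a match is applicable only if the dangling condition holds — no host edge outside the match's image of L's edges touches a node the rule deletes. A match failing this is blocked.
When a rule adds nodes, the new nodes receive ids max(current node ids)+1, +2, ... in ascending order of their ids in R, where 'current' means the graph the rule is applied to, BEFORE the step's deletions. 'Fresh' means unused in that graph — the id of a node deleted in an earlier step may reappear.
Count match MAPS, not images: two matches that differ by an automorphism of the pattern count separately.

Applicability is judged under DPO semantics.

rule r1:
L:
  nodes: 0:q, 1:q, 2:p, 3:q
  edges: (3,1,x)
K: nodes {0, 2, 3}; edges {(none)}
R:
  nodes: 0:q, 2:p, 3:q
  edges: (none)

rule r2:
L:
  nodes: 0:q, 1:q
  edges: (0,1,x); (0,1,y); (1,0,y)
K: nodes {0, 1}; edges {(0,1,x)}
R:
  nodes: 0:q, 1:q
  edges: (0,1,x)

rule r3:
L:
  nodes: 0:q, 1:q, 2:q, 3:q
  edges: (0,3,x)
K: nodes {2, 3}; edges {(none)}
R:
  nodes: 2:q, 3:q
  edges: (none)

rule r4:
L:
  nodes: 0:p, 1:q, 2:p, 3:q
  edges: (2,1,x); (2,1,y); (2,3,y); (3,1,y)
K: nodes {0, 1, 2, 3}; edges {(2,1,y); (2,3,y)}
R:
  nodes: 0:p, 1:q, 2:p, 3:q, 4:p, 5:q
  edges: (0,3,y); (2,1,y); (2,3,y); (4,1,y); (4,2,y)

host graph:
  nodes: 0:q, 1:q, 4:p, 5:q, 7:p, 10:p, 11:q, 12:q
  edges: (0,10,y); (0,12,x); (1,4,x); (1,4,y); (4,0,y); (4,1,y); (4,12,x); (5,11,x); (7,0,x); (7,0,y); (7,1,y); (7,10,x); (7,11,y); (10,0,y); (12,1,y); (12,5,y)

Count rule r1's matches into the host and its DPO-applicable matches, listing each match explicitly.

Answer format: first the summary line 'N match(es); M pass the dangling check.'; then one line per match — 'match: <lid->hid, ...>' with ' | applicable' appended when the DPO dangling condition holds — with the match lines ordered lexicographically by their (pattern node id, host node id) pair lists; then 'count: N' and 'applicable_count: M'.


18 match(es); 0 pass the dangling check.
match: 0->0, 1->11, 2->4, 3->5
match: 0->0, 1->11, 2->7, 3->5
match: 0->0, 1->11, 2->10, 3->5
match: 0->1, 1->11, 2->4, 3->5
match: 0->1, 1->11, 2->7, 3->5
match: 0->1, 1->11, 2->10, 3->5
match: 0->1, 1->12, 2->4, 3->0
match: 0->1, 1->12, 2->7, 3->0
match: 0->1, 1->12, 2->10, 3->0
match: 0->5, 1->12, 2->4, 3->0
match: 0->5, 1->12, 2->7, 3->0
match: 0->5, 1->12, 2->10, 3->0
match: 0->11, 1->12, 2->4, 3->0
match: 0->11, 1->12, 2->7, 3->0
match: 0->11, 1->12, 2->10, 3->0
match: 0->12, 1->11, 2->4, 3->5
match: 0->12, 1->11, 2->7, 3->5
match: 0->12, 1->11, 2->10, 3->5
count: 18
applicable_count: 0


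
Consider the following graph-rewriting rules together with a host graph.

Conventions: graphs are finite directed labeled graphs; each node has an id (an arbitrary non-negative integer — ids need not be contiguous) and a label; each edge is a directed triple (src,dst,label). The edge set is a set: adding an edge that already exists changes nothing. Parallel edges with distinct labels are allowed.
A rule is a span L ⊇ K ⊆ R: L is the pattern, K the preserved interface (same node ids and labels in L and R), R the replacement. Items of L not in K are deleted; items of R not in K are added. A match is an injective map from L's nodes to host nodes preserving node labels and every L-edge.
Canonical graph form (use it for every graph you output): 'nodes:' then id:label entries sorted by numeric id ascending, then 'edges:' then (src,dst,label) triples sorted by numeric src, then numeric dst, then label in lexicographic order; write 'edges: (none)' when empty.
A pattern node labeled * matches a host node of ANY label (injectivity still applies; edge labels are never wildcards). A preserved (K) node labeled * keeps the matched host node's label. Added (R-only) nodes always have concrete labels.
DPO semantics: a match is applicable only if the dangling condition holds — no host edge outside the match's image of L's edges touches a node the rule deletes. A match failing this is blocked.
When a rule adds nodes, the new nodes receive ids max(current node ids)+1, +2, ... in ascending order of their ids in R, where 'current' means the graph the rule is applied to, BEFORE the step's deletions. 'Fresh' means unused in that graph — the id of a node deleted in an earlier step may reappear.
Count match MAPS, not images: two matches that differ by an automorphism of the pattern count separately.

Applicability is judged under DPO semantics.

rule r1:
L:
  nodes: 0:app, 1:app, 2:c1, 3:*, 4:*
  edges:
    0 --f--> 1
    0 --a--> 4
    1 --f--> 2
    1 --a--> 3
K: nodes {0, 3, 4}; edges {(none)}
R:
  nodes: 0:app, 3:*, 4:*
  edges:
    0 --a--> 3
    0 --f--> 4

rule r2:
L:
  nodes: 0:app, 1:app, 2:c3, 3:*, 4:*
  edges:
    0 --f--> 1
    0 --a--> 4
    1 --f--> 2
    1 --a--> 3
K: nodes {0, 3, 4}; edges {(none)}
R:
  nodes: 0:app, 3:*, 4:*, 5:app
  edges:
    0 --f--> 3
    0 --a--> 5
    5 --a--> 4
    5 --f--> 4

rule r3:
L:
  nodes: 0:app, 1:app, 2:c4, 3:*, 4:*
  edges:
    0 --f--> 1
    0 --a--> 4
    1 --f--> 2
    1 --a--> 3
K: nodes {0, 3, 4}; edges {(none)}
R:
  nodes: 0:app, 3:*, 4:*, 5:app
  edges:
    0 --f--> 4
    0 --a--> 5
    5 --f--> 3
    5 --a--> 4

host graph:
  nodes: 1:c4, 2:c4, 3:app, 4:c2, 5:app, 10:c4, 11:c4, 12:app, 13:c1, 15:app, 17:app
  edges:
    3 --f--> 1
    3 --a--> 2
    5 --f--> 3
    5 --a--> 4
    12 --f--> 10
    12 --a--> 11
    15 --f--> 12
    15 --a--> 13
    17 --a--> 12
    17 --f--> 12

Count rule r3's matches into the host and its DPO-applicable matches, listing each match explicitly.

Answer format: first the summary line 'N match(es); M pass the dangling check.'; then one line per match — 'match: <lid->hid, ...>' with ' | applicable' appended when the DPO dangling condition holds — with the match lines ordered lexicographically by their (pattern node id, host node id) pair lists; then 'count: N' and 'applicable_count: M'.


2 match(es); 1 pass the dangling check.
match: 0->5, 1->3, 2->1, 3->2, 4->4 | applicable
match: 0->15, 1->12, 2->10, 3->11, 4->13
count: 2
applicable_count: 1


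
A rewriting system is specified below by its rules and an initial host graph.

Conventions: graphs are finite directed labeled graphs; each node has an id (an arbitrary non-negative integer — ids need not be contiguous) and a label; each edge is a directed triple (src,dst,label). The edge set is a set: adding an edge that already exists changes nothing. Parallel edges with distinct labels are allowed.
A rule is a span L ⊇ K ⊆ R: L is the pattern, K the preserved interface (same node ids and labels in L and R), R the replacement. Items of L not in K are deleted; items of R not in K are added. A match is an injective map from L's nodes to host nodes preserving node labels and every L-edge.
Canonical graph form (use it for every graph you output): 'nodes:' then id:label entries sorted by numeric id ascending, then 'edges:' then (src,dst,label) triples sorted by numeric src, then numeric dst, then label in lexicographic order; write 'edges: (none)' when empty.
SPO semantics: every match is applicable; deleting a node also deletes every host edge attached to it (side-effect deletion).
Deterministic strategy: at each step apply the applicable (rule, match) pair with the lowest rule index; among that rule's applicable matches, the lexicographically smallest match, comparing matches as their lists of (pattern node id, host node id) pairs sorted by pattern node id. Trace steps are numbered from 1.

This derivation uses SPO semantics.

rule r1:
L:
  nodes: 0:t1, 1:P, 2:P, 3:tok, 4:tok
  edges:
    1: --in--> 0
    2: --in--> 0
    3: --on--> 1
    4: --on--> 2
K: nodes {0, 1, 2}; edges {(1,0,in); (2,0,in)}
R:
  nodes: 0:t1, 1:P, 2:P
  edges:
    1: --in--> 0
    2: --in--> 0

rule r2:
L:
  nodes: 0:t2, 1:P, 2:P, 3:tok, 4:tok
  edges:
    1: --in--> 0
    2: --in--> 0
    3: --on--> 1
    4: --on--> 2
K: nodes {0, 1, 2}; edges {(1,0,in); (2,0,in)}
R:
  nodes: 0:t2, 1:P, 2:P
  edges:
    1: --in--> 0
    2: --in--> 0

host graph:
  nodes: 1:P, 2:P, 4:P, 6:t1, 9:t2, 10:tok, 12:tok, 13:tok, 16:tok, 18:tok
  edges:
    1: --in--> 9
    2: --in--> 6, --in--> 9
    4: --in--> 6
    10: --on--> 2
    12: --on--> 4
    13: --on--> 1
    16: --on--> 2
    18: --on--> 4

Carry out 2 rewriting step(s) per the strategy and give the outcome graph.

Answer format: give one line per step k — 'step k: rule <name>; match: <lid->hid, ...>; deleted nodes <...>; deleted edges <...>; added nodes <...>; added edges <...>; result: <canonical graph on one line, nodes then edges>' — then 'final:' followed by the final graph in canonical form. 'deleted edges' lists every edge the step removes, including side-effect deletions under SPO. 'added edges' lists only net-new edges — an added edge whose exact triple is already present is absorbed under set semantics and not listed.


step 1: rule r1; match: 0->6, 1->2, 2->4, 3->10, 4->12; deleted nodes 10, 12; deleted edges (10,2,on); (12,4,on); added nodes (none); added edges (none); result: nodes: 1:P, 2:P, 4:P, 6:t1, 9:t2, 13:tok, 16:tok, 18:tok edges: (1,9,in); (2,6,in); (2,9,in); (4,6,in); (13,1,on); (16,2,on); (18,4,on)
step 2: rule r1; match: 0->6, 1->2, 2->4, 3->16, 4->18; deleted nodes 16, 18; deleted edges (16,2,on); (18,4,on); added nodes (none); added edges (none); result: nodes: 1:P, 2:P, 4:P, 6:t1, 9:t2, 13:tok edges: (1,9,in); (2,6,in); (2,9,in); (4,6,in); (13,1,on)
final:
nodes: 1:P, 2:P, 4:P, 6:t1, 9:t2, 13:tok
edges: (1,9,in); (2,6,in); (2,9,in); (4,6,in); (13,1,on)


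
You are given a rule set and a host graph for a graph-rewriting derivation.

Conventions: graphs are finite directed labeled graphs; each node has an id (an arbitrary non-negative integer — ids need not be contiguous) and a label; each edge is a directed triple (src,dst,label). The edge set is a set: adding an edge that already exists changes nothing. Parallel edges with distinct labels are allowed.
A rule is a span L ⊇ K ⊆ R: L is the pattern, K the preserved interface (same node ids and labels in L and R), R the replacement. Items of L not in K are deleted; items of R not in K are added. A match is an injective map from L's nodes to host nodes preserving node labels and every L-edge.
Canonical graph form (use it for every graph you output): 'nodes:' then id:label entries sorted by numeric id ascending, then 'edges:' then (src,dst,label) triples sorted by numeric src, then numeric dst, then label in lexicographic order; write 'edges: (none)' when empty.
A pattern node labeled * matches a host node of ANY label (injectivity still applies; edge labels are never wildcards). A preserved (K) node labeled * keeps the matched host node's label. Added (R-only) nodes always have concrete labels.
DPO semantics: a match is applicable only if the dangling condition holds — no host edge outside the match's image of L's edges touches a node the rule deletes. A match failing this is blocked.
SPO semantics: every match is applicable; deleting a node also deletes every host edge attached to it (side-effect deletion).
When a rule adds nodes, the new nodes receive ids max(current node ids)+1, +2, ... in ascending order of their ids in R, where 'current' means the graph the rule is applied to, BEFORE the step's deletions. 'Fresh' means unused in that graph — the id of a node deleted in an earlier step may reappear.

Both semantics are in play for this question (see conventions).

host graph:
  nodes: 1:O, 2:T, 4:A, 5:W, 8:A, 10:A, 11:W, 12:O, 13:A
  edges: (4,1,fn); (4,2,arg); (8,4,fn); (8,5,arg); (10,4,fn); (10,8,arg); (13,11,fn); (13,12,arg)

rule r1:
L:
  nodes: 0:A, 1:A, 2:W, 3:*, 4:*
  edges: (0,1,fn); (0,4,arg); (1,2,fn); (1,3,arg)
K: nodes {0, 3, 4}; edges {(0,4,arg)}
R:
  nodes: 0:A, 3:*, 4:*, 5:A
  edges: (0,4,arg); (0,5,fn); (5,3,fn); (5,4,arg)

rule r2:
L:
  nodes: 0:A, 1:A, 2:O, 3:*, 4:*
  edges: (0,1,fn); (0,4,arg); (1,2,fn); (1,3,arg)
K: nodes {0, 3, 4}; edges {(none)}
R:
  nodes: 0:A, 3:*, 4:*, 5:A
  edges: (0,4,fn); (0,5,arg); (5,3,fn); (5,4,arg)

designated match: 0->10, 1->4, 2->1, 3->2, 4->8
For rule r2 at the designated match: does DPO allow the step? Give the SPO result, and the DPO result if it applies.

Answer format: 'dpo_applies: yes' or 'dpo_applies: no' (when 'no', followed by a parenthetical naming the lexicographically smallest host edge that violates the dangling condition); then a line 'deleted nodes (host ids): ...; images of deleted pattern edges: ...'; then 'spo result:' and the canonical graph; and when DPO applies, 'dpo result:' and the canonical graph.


dpo_applies: no
(the rule deletes node 4, which keeps host edge (8,4,fn) outside the match image — the dangling condition fails, DPO blocks; SPO proceeds and side-deletes such edges)
deleted nodes (host ids): 1, 4; images of deleted pattern edges: (4,1,fn); (4,2,arg); (10,4,fn); (10,8,arg)
spo result:
nodes: 2:T, 5:W, 8:A, 10:A, 11:W, 12:O, 13:A, 14:A
edges: (8,5,arg); (10,8,fn); (10,14,arg); (13,11,fn); (13,12,arg); (14,2,fn); (14,8,arg)


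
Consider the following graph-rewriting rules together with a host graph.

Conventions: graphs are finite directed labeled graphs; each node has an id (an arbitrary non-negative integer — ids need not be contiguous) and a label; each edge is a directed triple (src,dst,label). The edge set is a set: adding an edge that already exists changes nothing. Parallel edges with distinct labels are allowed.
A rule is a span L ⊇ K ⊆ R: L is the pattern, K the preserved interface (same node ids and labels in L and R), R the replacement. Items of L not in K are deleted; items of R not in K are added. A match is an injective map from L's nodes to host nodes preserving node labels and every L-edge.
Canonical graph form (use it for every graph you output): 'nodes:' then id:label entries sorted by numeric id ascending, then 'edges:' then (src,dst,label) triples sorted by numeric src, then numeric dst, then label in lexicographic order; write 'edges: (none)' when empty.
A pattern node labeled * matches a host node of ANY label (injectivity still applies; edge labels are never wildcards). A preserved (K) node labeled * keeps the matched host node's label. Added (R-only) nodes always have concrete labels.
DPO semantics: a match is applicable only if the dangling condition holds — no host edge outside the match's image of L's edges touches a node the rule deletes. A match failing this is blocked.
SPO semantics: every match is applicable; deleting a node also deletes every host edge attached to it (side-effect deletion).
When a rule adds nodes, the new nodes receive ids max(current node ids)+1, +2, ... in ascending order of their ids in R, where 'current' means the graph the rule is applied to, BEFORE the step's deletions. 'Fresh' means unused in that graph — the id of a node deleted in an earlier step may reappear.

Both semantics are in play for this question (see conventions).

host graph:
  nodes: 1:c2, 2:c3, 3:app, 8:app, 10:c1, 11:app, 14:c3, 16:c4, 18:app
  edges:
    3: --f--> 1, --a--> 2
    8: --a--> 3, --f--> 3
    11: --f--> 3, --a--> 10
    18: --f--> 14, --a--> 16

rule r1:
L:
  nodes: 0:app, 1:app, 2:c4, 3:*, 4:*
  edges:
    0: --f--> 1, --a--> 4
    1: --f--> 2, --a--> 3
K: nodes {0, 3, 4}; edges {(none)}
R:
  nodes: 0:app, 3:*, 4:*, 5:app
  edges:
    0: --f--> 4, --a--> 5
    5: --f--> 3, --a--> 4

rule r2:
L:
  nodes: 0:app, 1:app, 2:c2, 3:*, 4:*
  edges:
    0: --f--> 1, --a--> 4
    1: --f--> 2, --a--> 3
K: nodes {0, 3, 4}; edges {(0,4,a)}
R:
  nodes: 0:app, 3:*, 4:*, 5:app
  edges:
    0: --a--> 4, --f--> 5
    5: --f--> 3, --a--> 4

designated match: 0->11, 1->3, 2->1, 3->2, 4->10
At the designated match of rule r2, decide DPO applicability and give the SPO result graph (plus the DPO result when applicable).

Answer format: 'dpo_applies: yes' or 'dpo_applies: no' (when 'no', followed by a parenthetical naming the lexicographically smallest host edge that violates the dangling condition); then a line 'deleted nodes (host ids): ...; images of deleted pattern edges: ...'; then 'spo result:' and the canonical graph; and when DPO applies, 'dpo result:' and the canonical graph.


dpo_applies: no
(the rule deletes node 3, which keeps host edge (8,3,a) outside the match image — the dangling condition fails, DPO blocks; SPO proceeds and side-deletes such edges)
deleted nodes (host ids): 1, 3; images of deleted pattern edges: (3,1,f); (3,2,a); (11,3,f)
spo result:
nodes: 2:c3, 8:app, 10:c1, 11:app, 14:c3, 16:c4, 18:app, 19:app
edges: (11,10,a); (11,19,f); (18,14,f); (18,16,a); (19,2,f); (19,10,a)


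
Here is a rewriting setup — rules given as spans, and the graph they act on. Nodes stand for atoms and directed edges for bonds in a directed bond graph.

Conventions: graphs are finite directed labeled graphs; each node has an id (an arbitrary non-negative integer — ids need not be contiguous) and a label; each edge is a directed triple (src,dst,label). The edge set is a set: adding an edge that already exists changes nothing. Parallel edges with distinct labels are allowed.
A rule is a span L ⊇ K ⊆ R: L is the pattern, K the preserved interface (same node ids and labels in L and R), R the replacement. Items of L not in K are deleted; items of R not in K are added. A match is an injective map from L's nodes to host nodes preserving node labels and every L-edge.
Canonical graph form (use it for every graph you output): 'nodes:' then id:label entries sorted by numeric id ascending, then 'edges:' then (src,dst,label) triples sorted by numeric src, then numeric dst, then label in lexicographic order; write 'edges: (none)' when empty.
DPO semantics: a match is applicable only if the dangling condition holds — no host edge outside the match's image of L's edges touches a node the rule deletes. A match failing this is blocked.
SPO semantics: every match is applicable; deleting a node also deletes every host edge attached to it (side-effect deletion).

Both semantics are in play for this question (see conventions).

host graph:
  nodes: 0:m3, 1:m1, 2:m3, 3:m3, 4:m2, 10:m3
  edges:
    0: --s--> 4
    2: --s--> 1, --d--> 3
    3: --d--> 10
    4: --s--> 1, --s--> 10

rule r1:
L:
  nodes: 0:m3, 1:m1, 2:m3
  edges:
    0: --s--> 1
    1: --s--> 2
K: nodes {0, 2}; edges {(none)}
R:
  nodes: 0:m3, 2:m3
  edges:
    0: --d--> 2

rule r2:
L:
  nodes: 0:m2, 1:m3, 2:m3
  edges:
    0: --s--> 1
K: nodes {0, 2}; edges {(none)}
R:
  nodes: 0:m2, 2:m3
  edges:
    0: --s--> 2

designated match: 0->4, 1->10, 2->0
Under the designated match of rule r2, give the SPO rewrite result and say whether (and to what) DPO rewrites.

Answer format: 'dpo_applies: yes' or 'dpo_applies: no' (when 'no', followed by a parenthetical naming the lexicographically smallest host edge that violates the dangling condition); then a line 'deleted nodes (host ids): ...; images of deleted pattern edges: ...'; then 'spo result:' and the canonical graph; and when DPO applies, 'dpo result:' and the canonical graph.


dpo_applies: no
(the rule deletes node 10, which keeps host edge (3,10,d) outside the match image — the dangling condition fails, DPO blocks; SPO proceeds and side-deletes such edges)
deleted nodes (host ids): 10; images of deleted pattern edges: (4,10,s)
spo result:
nodes: 0:m3, 1:m1, 2:m3, 3:m3, 4:m2
edges: (0,4,s); (2,1,s); (2,3,d); (4,0,s); (4,1,s)


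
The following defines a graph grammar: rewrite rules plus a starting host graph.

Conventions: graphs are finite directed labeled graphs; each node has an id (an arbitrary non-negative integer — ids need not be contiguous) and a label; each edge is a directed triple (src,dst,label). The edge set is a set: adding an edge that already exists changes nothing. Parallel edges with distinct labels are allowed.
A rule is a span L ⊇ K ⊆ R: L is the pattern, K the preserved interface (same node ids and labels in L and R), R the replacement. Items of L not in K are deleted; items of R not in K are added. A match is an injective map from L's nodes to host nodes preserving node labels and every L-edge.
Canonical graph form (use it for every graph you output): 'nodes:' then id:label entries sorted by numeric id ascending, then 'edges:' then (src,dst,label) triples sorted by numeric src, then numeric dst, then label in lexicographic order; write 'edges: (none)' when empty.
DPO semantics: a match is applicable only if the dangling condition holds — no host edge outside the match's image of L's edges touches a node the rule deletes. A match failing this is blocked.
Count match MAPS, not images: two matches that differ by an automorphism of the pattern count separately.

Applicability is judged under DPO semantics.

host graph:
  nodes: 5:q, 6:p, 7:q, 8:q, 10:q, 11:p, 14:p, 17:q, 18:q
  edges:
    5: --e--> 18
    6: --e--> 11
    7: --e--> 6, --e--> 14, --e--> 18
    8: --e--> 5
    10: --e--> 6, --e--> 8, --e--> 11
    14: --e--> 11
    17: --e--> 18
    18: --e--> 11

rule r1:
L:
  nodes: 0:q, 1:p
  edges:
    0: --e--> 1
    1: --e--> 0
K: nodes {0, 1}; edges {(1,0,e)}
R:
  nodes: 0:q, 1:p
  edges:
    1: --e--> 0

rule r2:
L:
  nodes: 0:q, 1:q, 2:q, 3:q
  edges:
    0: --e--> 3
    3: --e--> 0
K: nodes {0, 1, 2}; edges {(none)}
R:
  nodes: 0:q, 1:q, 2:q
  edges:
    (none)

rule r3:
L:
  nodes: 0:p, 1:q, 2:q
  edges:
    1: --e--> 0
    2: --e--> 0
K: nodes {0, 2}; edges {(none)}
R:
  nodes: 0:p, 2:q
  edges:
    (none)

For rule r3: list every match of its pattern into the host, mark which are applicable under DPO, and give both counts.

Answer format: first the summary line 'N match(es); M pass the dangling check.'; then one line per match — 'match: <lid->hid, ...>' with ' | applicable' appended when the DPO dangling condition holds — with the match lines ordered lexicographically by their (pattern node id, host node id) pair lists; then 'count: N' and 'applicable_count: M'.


4 match(es); 0 pass the dangling check.
match: 0->6, 1->7, 2->10
match: 0->6, 1->10, 2->7
match: 0->11, 1->10, 2->18
match: 0->11, 1->18, 2->10
count: 4
applicable_count: 0


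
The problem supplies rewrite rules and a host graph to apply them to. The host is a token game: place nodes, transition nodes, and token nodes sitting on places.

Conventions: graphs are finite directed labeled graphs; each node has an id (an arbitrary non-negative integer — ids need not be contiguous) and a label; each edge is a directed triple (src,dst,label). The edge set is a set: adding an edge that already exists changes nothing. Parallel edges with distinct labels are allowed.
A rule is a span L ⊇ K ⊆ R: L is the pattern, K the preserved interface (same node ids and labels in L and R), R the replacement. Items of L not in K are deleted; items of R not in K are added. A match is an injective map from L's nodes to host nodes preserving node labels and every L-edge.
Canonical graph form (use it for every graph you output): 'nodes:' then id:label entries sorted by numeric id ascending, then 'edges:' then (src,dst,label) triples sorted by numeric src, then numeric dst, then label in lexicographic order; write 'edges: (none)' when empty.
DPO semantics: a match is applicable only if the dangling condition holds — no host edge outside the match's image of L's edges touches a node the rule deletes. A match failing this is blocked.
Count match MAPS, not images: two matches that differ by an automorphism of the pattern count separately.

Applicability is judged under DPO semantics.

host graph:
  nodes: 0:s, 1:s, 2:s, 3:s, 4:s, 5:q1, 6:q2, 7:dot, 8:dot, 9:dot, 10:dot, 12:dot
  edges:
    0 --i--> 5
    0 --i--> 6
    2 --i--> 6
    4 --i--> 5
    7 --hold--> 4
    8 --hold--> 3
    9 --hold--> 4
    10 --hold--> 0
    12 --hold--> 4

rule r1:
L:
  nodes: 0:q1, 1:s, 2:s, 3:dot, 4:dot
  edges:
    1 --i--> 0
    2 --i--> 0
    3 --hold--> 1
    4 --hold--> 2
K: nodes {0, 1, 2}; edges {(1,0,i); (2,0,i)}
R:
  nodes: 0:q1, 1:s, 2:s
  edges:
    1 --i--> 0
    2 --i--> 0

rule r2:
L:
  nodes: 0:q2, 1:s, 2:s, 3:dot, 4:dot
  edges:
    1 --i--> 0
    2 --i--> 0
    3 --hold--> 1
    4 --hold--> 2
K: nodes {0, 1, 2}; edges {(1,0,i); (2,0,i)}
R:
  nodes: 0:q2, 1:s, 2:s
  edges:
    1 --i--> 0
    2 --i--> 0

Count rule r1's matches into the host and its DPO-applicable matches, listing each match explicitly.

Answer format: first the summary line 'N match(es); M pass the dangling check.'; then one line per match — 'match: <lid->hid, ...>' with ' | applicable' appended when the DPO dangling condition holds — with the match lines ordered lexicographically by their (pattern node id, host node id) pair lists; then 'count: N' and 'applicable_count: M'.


6 match(es); 6 pass the dangling check.
match: 0->5, 1->0, 2->4, 3->10, 4->7 | applicable
match: 0->5, 1->0, 2->4, 3->10, 4->9 | applicable
match: 0->5, 1->0, 2->4, 3->10, 4->12 | applicable
match: 0->5, 1->4, 2->0, 3->7, 4->10 | applicable
match: 0->5, 1->4, 2->0, 3->9, 4->10 | applicable
match: 0->5, 1->4, 2->0, 3->12, 4->10 | applicable
count: 6
applicable_count: 6


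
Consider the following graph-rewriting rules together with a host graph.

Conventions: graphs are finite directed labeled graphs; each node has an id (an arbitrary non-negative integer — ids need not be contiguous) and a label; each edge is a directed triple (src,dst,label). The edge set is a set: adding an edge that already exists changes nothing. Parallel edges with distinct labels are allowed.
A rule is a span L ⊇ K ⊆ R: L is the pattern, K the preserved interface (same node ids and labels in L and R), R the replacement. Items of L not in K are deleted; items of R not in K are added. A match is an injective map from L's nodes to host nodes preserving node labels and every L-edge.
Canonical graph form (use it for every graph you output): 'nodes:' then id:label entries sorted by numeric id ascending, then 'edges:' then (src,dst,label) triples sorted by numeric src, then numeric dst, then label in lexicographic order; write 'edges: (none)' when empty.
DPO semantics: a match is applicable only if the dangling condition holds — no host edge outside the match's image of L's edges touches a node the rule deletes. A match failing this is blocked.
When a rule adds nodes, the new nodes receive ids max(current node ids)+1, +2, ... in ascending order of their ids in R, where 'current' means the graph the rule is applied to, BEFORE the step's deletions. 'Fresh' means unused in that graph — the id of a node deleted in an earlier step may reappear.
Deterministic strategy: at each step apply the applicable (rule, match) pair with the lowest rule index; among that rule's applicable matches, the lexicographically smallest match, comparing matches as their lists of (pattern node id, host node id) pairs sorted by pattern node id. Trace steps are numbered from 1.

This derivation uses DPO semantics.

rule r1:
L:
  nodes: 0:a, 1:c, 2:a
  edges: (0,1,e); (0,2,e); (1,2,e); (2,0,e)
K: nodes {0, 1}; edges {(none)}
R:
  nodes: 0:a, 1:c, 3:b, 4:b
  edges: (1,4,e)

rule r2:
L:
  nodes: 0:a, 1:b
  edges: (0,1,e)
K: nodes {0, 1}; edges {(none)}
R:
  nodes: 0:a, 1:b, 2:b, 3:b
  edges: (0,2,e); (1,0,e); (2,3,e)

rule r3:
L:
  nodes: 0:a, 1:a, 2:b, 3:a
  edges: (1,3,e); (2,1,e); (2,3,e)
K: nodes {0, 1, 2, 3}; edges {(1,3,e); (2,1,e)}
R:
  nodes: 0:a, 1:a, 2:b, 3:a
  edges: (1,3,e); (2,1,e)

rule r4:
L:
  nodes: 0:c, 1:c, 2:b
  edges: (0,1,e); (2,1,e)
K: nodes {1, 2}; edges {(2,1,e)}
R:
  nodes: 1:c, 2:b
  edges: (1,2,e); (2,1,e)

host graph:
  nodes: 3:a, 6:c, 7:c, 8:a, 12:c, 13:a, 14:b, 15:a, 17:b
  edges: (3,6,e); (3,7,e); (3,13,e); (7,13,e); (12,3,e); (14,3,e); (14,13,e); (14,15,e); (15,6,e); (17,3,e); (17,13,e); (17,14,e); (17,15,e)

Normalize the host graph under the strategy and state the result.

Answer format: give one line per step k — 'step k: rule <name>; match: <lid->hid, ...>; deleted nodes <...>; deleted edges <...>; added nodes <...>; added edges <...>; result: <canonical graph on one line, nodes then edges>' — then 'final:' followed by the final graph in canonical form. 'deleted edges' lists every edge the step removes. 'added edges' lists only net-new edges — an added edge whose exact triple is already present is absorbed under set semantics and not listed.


step 1: rule r3; match: 0->8, 1->3, 2->14, 3->13; deleted nodes (none); deleted edges (14,13,e); added nodes (none); added edges (none); result: nodes: 3:a, 6:c, 7:c, 8:a, 12:c, 13:a, 14:b, 15:a, 17:b edges: (3,6,e); (3,7,e); (3,13,e); (7,13,e); (12,3,e); (14,3,e); (14,15,e); (15,6,e); (17,3,e); (17,13,e); (17,14,e); (17,15,e)
step 2: rule r3; match: 0->8, 1->3, 2->17, 3->13; deleted nodes (none); deleted edges (17,13,e); added nodes (none); added edges (none); result: nodes: 3:a, 6:c, 7:c, 8:a, 12:c, 13:a, 14:b, 15:a, 17:b edges: (3,6,e); (3,7,e); (3,13,e); (7,13,e); (12,3,e); (14,3,e); (14,15,e); (15,6,e); (17,3,e); (17,14,e); (17,15,e)
final:
nodes: 3:a, 6:c, 7:c, 8:a, 12:c, 13:a, 14:b, 15:a, 17:b
edges: (3,6,e); (3,7,e); (3,13,e); (7,13,e); (12,3,e); (14,3,e); (14,15,e); (15,6,e); (17,3,e); (17,14,e); (17,15,e)


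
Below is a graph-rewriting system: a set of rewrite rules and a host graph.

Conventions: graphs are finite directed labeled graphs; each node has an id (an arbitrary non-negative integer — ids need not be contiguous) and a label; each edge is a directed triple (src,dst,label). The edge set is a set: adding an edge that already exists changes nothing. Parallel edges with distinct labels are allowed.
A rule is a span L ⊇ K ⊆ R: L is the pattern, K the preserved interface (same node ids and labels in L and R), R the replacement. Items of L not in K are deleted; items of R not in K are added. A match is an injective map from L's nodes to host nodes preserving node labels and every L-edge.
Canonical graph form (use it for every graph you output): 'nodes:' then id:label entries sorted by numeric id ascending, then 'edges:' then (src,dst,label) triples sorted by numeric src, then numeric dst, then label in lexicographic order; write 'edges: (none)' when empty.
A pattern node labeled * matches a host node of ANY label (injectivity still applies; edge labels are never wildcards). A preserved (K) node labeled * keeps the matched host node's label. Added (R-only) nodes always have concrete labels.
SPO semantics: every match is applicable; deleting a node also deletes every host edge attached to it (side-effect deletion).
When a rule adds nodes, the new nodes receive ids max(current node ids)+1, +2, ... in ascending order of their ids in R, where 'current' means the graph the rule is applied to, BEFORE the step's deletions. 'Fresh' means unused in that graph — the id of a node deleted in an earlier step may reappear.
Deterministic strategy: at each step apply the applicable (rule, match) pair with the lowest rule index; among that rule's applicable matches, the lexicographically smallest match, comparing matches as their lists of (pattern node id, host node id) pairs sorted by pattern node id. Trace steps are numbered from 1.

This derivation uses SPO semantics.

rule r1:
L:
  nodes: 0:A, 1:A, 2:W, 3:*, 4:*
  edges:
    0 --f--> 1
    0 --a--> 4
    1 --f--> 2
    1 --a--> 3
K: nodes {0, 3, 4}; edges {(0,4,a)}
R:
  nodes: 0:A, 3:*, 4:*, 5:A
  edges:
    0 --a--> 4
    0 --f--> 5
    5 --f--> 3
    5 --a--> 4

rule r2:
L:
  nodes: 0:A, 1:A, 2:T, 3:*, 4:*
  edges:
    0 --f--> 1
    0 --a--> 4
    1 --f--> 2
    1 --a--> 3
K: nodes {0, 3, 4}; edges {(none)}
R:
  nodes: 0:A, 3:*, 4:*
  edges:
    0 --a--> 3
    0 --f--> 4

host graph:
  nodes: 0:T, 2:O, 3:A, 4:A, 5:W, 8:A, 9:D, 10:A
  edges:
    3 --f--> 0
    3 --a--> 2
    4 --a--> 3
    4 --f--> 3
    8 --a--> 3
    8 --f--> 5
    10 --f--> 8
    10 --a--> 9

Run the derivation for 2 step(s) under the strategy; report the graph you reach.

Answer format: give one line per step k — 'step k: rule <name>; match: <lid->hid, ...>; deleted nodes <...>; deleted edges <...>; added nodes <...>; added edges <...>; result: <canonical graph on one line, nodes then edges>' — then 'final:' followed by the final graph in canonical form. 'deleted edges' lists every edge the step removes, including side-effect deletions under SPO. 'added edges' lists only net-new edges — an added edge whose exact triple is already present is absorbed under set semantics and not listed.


step 1: rule r1; match: 0->10, 1->8, 2->5, 3->3, 4->9; deleted nodes 5, 8; deleted edges (8,3,a); (8,5,f); (10,8,f); added nodes 11; added edges (10,11,f); (11,3,f); (11,9,a); result: nodes: 0:T, 2:O, 3:A, 4:A, 9:D, 10:A, 11:A edges: (3,0,f); (3,2,a); (4,3,a); (4,3,f); (10,9,a); (10,11,f); (11,3,f); (11,9,a)
step 2: rule r2; match: 0->11, 1->3, 2->0, 3->2, 4->9; deleted nodes 0, 3; deleted edges (3,0,f); (3,2,a); (4,3,a); (4,3,f); (11,3,f); (11,9,a); added nodes (none); added edges (11,2,a); (11,9,f); result: nodes: 2:O, 4:A, 9:D, 10:A, 11:A edges: (10,9,a); (10,11,f); (11,2,a); (11,9,f)
final:
nodes: 2:O, 4:A, 9:D, 10:A, 11:A
edges: (10,9,a); (10,11,f); (11,2,a); (11,9,f)
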